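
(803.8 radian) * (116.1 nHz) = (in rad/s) 803.8 radian = 803.8 rad. 1 nHz = 1e-09 Hz, so 116.1 nHz = 116.1 * 1e-09 = 1.161e-07 Hz. Combine: 803.8 rad * 1.161e-07 Hz = 9.332118e-05 rad/s. Result: 9.332118e-05 rad/s ≈ 9.332e-05 rad/s (4 s.f.). Final answer: 9.332e-05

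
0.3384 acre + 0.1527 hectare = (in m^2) 2896. Check: 1 acre = 4046.8564 m^2, so 0.3384 acre = 0.3384 * 4046.8564 = 1369.4562 m^2. 1 hectare = 10000 m^2, so 0.1527 hectare = 0.1527 * 10000 = 1527 m^2. Sum: 1369.4562 + 1527 = 2896.4562 m^2. Result: 2896.4562 m^2 ≈ 2896 m^2 (4 s.f.).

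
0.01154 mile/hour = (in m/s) 1 mile/hour = 0.44704 m/s, so 0.01154 mile/hour = 0.01154 * 0.44704 = 0.0051588416 m/s. Result: 0.0051588416 m/s ≈ 0.005159 m/s (4 s.f.). Final answer: 0.005159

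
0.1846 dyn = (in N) 1.846e-06. Check: 1 dyn = 1e-05 N, so 0.1846 dyn = 0.1846 * 1e-05 = 1.846e-06 N. Result: 1.846e-06 N.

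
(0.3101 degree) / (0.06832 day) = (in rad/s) 1 degree = 0.017453293 rad, so 0.3101 degree = 0.3101 * 0.017453293 = 0.005412266 rad. 1 day = 86400 s, so 0.06832 day = 0.06832 * 86400 = 5902.848 s. Combine: 0.005412266 rad / 5902.848 s = 9.1689063e-07 rad/s. Result: 9.1689063e-07 rad/s ≈ 9.169e-07 rad/s (4 s.f.). Final answer: 9.169e-07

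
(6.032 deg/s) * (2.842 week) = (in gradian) 1.152e+07. Check: 1 deg/s = 0.017453293 rad/s, so 6.032 deg/s = 6.032 * 0.017453293 = 0.10527826 rad/s. 1 week = 604800 s, so 2.842 week = 2.842 * 604800 = 1718841.6 s. Combine: 0.10527826 rad/s * 1718841.6 s = 180956.65 rad. 1 gradian = 0.015707963 rad, so 180956.65 rad = 180956.65 / 0.015707963 = 11520058 gradian ≈ 1.152e+07 gradian (4 s.f.).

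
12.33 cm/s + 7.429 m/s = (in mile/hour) 1 cm/s = 0.01 m/s, so 12.33 cm/s = 12.33 * 0.01 = 0.1233 m/s. 7.429 m/s is already in m/s. Sum: 0.1233 + 7.429 = 7.5523 m/s. 1 mile/hour = 0.44704 m/s, so 7.5523 m/s = 7.5523 / 0.44704 = 16.894014 mile/hour ≈ 16.89 mile/hour (4 s.f.). Final answer: 16.89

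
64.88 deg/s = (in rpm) 10.81. Check: 1 deg/s = 0.017453293 rad/s, so 64.88 deg/s = 64.88 * 0.017453293 = 1.1323696 rad/s. 1 rpm = 0.10471976 rad/s, so 1.1323696 rad/s = 1.1323696 / 0.10471976 = 10.813333 rpm ≈ 10.81 rpm (4 s.f.).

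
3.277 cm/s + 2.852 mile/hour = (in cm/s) 130.8. Check: 1 cm/s = 0.01 m/s, so 3.277 cm/s = 3.277 * 0.01 = 0.03277 m/s. 1 mile/hour = 0.44704 m/s, so 2.852 mile/hour = 2.852 * 0.44704 = 1.2749581 m/s. Sum: 0.03277 + 1.2749581 = 1.3077281 m/s. 1 cm/s = 0.01 m/s, so 1.3077281 m/s = 1.3077281 / 0.01 = 130.77281 cm/s ≈ 130.8 cm/s (4 s.f.).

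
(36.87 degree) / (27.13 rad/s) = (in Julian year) 7.516e-10. Check: 1 degree = 0.017453293 rad, so 36.87 degree = 36.87 * 0.017453293 = 0.6435029 rad. 27.13 rad/s is already in rad/s. Combine: 0.6435029 rad / 27.13 rad/s = 0.023719237 s. 1 Julian year = 31557600 s, so 0.023719237 s = 0.023719237 / 31557600 = 7.5161726e-10 Julian year ≈ 7.516e-10 Julian year (4 s.f.).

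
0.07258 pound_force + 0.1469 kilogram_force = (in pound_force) 1 pound_force = 4.4482216 N, so 0.07258 pound_force = 0.07258 * 4.4482216 = 0.32285192 N. 1 kilogram_force = 9.80665 N, so 0.1469 kilogram_force = 0.1469 * 9.80665 = 1.4405969 N. Sum: 0.32285192 + 1.4405969 = 1.7634488 N. 1 pound_force = 4.4482216 N, so 1.7634488 N = 1.7634488 / 4.4482216 = 0.39643906 pound_force ≈ 0.3964 pound_force (4 s.f.). Final answer: 0.3964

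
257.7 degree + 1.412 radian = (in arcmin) 2.032e+04. Check: 1 degree = 0.017453293 rad, so 257.7 degree = 257.7 * 0.017453293 = 4.4977135 rad. 1.412 radian = 1.412 rad. Sum: 4.4977135 + 1.412 = 5.9097135 rad. 1 arcmin = 0.00029088821 rad, so 5.9097135 rad = 5.9097135 / 0.00029088821 = 20316.098 arcmin ≈ 2.032e+04 arcmin (4 s.f.).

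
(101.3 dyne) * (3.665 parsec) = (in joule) 1.146e+14. Check: 1 dyne = 1e-05 N, so 101.3 dyne = 101.3 * 1e-05 = 0.001013 N. 1 parsec = 3.0856776e+16 m, so 3.665 parsec = 3.665 * 3.0856776e+16 = 1.1309008e+17 m. Combine: 0.001013 N * 1.1309008e+17 m = 1.1456025e+14 J. 1.1456025e+14 J = 1.1456025e+14 joule ≈ 1.146e+14 joule (4 s.f.).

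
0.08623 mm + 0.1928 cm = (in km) 2.014e-06. Check: 1 mm = 0.001 m, so 0.08623 mm = 0.08623 * 0.001 = 8.623e-05 m. 1 cm = 0.01 m, so 0.1928 cm = 0.1928 * 0.01 = 0.001928 m. Sum: 8.623e-05 + 0.001928 = 0.00201423 m. 1 km = 1000 m, so 0.00201423 m = 0.00201423 / 1000 = 2.01423e-06 km ≈ 2.014e-06 km (4 s.f.).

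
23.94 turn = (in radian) 1 turn = 6.2831853 rad, so 23.94 turn = 23.94 * 6.2831853 = 150.41946 rad. 150.41946 rad = 150.41946 radian ≈ 150.4 radian (4 s.f.). Final answer: 150.4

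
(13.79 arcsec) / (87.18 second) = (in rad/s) 7.669e-07. Check: 1 arcsec = 4.8481368e-06 rad, so 13.79 arcsec = 13.79 * 4.8481368e-06 = 6.6855807e-05 rad. 87.18 second = 87.18 s. Combine: 6.6855807e-05 rad / 87.18 s = 7.6687092e-07 rad/s. Result: 7.6687092e-07 rad/s ≈ 7.669e-07 rad/s (4 s.f.).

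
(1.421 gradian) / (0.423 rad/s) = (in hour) 1.466e-05. Check: 1 gradian = 0.015707963 rad, so 1.421 gradian = 1.421 * 0.015707963 = 0.022321016 rad. 0.423 rad/s is already in rad/s. Combine: 0.022321016 rad / 0.423 rad/s = 0.052768359 s. 1 hour = 3600 s, so 0.052768359 s = 0.052768359 / 3600 = 1.4657877e-05 hour ≈ 1.466e-05 hour (4 s.f.).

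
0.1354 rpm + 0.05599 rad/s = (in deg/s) 4.02. Check: 1 rpm = 0.10471976 rad/s, so 0.1354 rpm = 0.1354 * 0.10471976 = 0.014179055 rad/s. 0.05599 rad/s is already in rad/s. Sum: 0.014179055 + 0.05599 = 0.070169055 rad/s. 1 deg/s = 0.017453293 rad/s, so 0.070169055 rad/s = 0.070169055 / 0.017453293 = 4.0203907 deg/s ≈ 4.02 deg/s (4 s.f.).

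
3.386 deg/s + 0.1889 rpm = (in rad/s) 1 deg/s = 0.017453293 rad/s, so 3.386 deg/s = 3.386 * 0.017453293 = 0.059096848 rad/s. 1 rpm = 0.10471976 rad/s, so 0.1889 rpm = 0.1889 * 0.10471976 = 0.019781562 rad/s. Sum: 0.059096848 + 0.019781562 = 0.07887841 rad/s. Result: 0.07887841 rad/s ≈ 0.07888 rad/s (4 s.f.). Final answer: 0.07888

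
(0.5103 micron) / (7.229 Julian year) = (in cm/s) 1 micron = 1e-06 m, so 0.5103 micron = 0.5103 * 1e-06 = 5.103e-07 m. 1 Julian year = 31557600 s, so 7.229 Julian year = 7.229 * 31557600 = 2.2812989e+08 s. Combine: 5.103e-07 m / 2.2812989e+08 s = 2.2368836e-15 m/s. 1 cm/s = 0.01 m/s, so 2.2368836e-15 m/s = 2.2368836e-15 / 0.01 = 2.2368836e-13 cm/s ≈ 2.237e-13 cm/s (4 s.f.). Final answer: 2.237e-13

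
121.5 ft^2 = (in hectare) 0.001129. Check: 1 ft^2 = 0.09290304 m^2, so 121.5 ft^2 = 121.5 * 0.09290304 = 11.287719 m^2. 1 hectare = 10000 m^2, so 11.287719 m^2 = 11.287719 / 10000 = 0.0011287719 hectare ≈ 0.001129 hectare (4 s.f.).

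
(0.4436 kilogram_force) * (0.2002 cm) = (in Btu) 8.255e-06. Check: 1 kilogram_force = 9.80665 N, so 0.4436 kilogram_force = 0.4436 * 9.80665 = 4.3502299 N. 1 cm = 0.01 m, so 0.2002 cm = 0.2002 * 0.01 = 0.002002 m. Combine: 4.3502299 N * 0.002002 m = 0.0087091603 J. 1 Btu = 1055.0559 J, so 0.0087091603 J = 0.0087091603 / 1055.0559 = 8.2546913e-06 Btu ≈ 8.255e-06 Btu (4 s.f.).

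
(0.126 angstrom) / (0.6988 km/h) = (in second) 6.491e-11. Check: 1 angstrom = 1e-10 m, so 0.126 angstrom = 0.126 * 1e-10 = 1.26e-11 m. 1 km/h = 0.27777778 m/s, so 0.6988 km/h = 0.6988 * 0.27777778 = 0.19411111 m/s. Combine: 1.26e-11 m / 0.19411111 m/s = 6.4911276e-11 s. 6.4911276e-11 s = 6.4911276e-11 second ≈ 6.491e-11 second (4 s.f.).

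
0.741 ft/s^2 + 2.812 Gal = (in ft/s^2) 0.8333. Check: 1 ft/s^2 = 0.3048 m/s^2, so 0.741 ft/s^2 = 0.741 * 0.3048 = 0.2258568 m/s^2. 1 Gal = 0.01 m/s^2, so 2.812 Gal = 2.812 * 0.01 = 0.02812 m/s^2. Sum: 0.2258568 + 0.02812 = 0.2539768 m/s^2. 1 ft/s^2 = 0.3048 m/s^2, so 0.2539768 m/s^2 = 0.2539768 / 0.3048 = 0.83325722 ft/s^2 ≈ 0.8333 ft/s^2 (4 s.f.).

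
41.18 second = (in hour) 0.01144. Check: 41.18 second = 41.18 s. 1 hour = 3600 s, so 41.18 s = 41.18 / 3600 = 0.011438889 hour ≈ 0.01144 hour (4 s.f.).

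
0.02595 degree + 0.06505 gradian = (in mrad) 1 degree = 0.017453293 rad, so 0.02595 degree = 0.02595 * 0.017453293 = 0.00045291294 rad. 1 gradian = 0.015707963 rad, so 0.06505 gradian = 0.06505 * 0.015707963 = 0.001021803 rad. Sum: 0.00045291294 + 0.001021803 = 0.001474716 rad. 1 mrad = 0.001 rad, so 0.001474716 rad = 0.001474716 / 0.001 = 1.474716 mrad ≈ 1.475 mrad (4 s.f.). Final answer: 1.475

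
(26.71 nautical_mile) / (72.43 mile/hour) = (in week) 1 nautical_mile = 1852 m, so 26.71 nautical_mile = 26.71 * 1852 = 49466.92 m. 1 mile/hour = 0.44704 m/s, so 72.43 mile/hour = 72.43 * 0.44704 = 32.379107 m/s. Combine: 49466.92 m / 32.379107 m/s = 1527.7419 s. 1 week = 604800 s, so 1527.7419 s = 1527.7419 / 604800 = 0.0025260283 week ≈ 0.002526 week (4 s.f.). Final answer: 0.002526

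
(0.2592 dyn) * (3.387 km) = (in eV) 5.479e+16. Check: 1 dyn = 1e-05 N, so 0.2592 dyn = 0.2592 * 1e-05 = 2.592e-06 N. 1 km = 1000 m, so 3.387 km = 3.387 * 1000 = 3387 m. Combine: 2.592e-06 N * 3387 m = 0.008779104 J. 1 eV = 1.6021766e-19 J, so 0.008779104 J = 0.008779104 / 1.6021766e-19 = 5.4794857e+16 eV ≈ 5.479e+16 eV (4 s.f.).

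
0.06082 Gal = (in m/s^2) 0.0006082. Check: 1 Gal = 0.01 m/s^2, so 0.06082 Gal = 0.06082 * 0.01 = 0.0006082 m/s^2. Result: 0.0006082 m/s^2.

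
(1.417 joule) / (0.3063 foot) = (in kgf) 1.548. Check: 1.417 joule = 1.417 J. 1 foot = 0.3048 m, so 0.3063 foot = 0.3063 * 0.3048 = 0.09336024 m. Combine: 1.417 J / 0.09336024 m = 15.177767 N. 1 kgf = 9.80665 N, so 15.177767 N = 15.177767 / 9.80665 = 1.5477015 kgf ≈ 1.548 kgf (4 s.f.).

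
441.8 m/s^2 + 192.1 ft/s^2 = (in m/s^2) 500.4. Check: 441.8 m/s^2 is already in m/s^2. 1 ft/s^2 = 0.3048 m/s^2, so 192.1 ft/s^2 = 192.1 * 0.3048 = 58.55208 m/s^2. Sum: 441.8 + 58.55208 = 500.35208 m/s^2. Result: 500.35208 m/s^2 ≈ 500.4 m/s^2 (4 s.f.).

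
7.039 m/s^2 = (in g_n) 0.7178. Check: 1 g_n = 9.80665 m/s^2, so 7.039 m/s^2 = 7.039 / 9.80665 = 0.71777824 g_n ≈ 0.7178 g_n (4 s.f.).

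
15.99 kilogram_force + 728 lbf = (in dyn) 1 kilogram_force = 9.80665 N, so 15.99 kilogram_force = 15.99 * 9.80665 = 156.80833 N. 1 lbf = 4.4482216 N, so 728 lbf = 728 * 4.4482216 = 3238.3053 N. Sum: 156.80833 + 3238.3053 = 3395.1137 N. 1 dyn = 1e-05 N, so 3395.1137 N = 3395.1137 / 1e-05 = 3.3951137e+08 dyn ≈ 3.395e+08 dyn (4 s.f.). Final answer: 3.395e+08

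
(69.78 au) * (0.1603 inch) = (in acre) 1.05e+07. Check: 1 au = 1.4959787e+11 m, so 69.78 au = 69.78 * 1.4959787e+11 = 1.0438939e+13 m. 1 inch = 0.0254 m, so 0.1603 inch = 0.1603 * 0.0254 = 0.00407162 m. Combine: 1.0438939e+13 m * 0.00407162 m = 4.2503395e+10 m^2. 1 acre = 4046.8564 m^2, so 4.2503395e+10 m^2 = 4.2503395e+10 / 4046.8564 = 10502818 acre ≈ 1.05e+07 acre (4 s.f.).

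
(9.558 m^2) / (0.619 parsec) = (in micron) 9.558 m^2 is already in m^2. 1 parsec = 3.0856776e+16 m, so 0.619 parsec = 0.619 * 3.0856776e+16 = 1.9100344e+16 m. Combine: 9.558 m^2 / 1.9100344e+16 m = 5.0040983e-16 m. 1 micron = 1e-06 m, so 5.0040983e-16 m = 5.0040983e-16 / 1e-06 = 5.0040983e-10 micron ≈ 5.004e-10 micron (4 s.f.). Final answer: 5.004e-10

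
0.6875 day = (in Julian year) 0.001882. Check: 1 day = 86400 s, so 0.6875 day = 0.6875 * 86400 = 59400 s. 1 Julian year = 31557600 s, so 59400 s = 59400 / 31557600 = 0.0018822724 Julian year ≈ 0.001882 Julian year (4 s.f.).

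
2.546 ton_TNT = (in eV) 6.649e+28. Check: 1 ton_TNT = 4.184e+09 J, so 2.546 ton_TNT = 2.546 * 4.184e+09 = 1.0652464e+10 J. 1 eV = 1.6021766e-19 J, so 1.0652464e+10 J = 1.0652464e+10 / 1.6021766e-19 = 6.6487451e+28 eV ≈ 6.649e+28 eV (4 s.f.).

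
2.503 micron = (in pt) 0.007095. Check: 1 micron = 1e-06 m, so 2.503 micron = 2.503 * 1e-06 = 2.503e-06 m. 1 pt = 0.00035277778 m, so 2.503e-06 m = 2.503e-06 / 0.00035277778 = 0.0070951181 pt ≈ 0.007095 pt (4 s.f.).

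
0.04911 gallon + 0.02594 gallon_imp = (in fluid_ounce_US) 10.27. Check: 1 gallon = 0.0037854118 m^3, so 0.04911 gallon = 0.04911 * 0.0037854118 = 0.00018590157 m^3. 1 gallon_imp = 0.00454609 m^3, so 0.02594 gallon_imp = 0.02594 * 0.00454609 = 0.00011792557 m^3. Sum: 0.00018590157 + 0.00011792557 = 0.00030382715 m^3. 1 fluid_ounce_US = 2.957353e-05 m^3, so 0.00030382715 m^3 = 0.00030382715 / 2.957353e-05 = 10.273618 fluid_ounce_US ≈ 10.27 fluid_ounce_US (4 s.f.).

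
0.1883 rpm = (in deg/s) 1 rpm = 0.10471976 rad/s, so 0.1883 rpm = 0.1883 * 0.10471976 = 0.01971873 rad/s. 1 deg/s = 0.017453293 rad/s, so 0.01971873 rad/s = 0.01971873 / 0.017453293 = 1.1298 deg/s ≈ 1.13 deg/s (4 s.f.). Final answer: 1.13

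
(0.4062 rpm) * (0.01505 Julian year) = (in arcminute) 6.945e+07. Check: 1 rpm = 0.10471976 rad/s, so 0.4062 rpm = 0.4062 * 0.10471976 = 0.042537165 rad/s. 1 Julian year = 31557600 s, so 0.01505 Julian year = 0.01505 * 31557600 = 474941.88 s. Combine: 0.042537165 rad/s * 474941.88 s = 20202.681 rad. 1 arcminute = 0.00029088821 rad, so 20202.681 rad = 20202.681 / 0.00029088821 = 69451701 arcminute ≈ 6.945e+07 arcminute (4 s.f.).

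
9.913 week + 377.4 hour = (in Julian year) 0.233. Check: 1 week = 604800 s, so 9.913 week = 9.913 * 604800 = 5995382.4 s. 1 hour = 3600 s, so 377.4 hour = 377.4 * 3600 = 1358640 s. Sum: 5995382.4 + 1358640 = 7354022.4 s. 1 Julian year = 31557600 s, so 7354022.4 s = 7354022.4 / 31557600 = 0.23303491 Julian year ≈ 0.233 Julian year (4 s.f.).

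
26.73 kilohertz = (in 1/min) 1 kilohertz = 1000 Hz, so 26.73 kilohertz = 26.73 * 1000 = 26730 Hz. 1 1/min = 0.016666667 Hz, so 26730 Hz = 26730 / 0.016666667 = 1603800 1/min ≈ 1.604e+06 1/min (4 s.f.). Final answer: 1.604e+06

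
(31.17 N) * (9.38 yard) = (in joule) 267.3. Check: 31.17 N is already in N. 1 yard = 0.9144 m, so 9.38 yard = 9.38 * 0.9144 = 8.577072 m. Combine: 31.17 N * 8.577072 m = 267.34733 J. 267.34733 J = 267.34733 joule ≈ 267.3 joule (4 s.f.).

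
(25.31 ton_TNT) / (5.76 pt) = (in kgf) 1 ton_TNT = 4.184e+09 J, so 25.31 ton_TNT = 25.31 * 4.184e+09 = 1.0589704e+11 J. 1 pt = 0.00035277778 m, so 5.76 pt = 5.76 * 0.00035277778 = 0.002032 m. Combine: 1.0589704e+11 J / 0.002032 m = 5.2114685e+13 N. 1 kgf = 9.80665 N, so 5.2114685e+13 N = 5.2114685e+13 / 9.80665 = 5.3142189e+12 kgf ≈ 5.314e+12 kgf (4 s.f.). Final answer: 5.314e+12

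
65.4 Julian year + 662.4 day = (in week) 1 Julian year = 31557600 s, so 65.4 Julian year = 65.4 * 31557600 = 2.063867e+09 s. 1 day = 86400 s, so 662.4 day = 662.4 * 86400 = 57231360 s. Sum: 2.063867e+09 + 57231360 = 2.1210984e+09 s. 1 week = 604800 s, so 2.1210984e+09 s = 2.1210984e+09 / 604800 = 3507.1071 week ≈ 3507 week (4 s.f.). Final answer: 3507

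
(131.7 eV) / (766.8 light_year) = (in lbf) 1 eV = 1.6021766e-19 J, so 131.7 eV = 131.7 * 1.6021766e-19 = 2.1100666e-17 J. 1 light_year = 9.4607305e+15 m, so 766.8 light_year = 766.8 * 9.4607305e+15 = 7.2544881e+18 m. Combine: 2.1100666e-17 J / 7.2544881e+18 m = 2.9086361e-36 N. 1 lbf = 4.4482216 N, so 2.9086361e-36 N = 2.9086361e-36 / 4.4482216 = 6.5388741e-37 lbf ≈ 6.539e-37 lbf (4 s.f.). Final answer: 6.539e-37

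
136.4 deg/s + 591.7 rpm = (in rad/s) 64.34. Check: 1 deg/s = 0.017453293 rad/s, so 136.4 deg/s = 136.4 * 0.017453293 = 2.3806291 rad/s. 1 rpm = 0.10471976 rad/s, so 591.7 rpm = 591.7 * 0.10471976 = 61.962679 rad/s. Sum: 2.3806291 + 61.962679 = 64.343308 rad/s. Result: 64.343308 rad/s ≈ 64.34 rad/s (4 s.f.).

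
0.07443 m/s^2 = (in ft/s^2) 1 ft/s^2 = 0.3048 m/s^2, so 0.07443 m/s^2 = 0.07443 / 0.3048 = 0.24419291 ft/s^2 ≈ 0.2442 ft/s^2 (4 s.f.). Final answer: 0.2442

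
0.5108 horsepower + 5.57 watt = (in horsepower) 1 horsepower = 745.69987 W, so 0.5108 horsepower = 0.5108 * 745.69987 = 380.90349 W. 5.57 watt = 5.57 W. Sum: 380.90349 + 5.57 = 386.47349 W. 1 horsepower = 745.69987 W, so 386.47349 W = 386.47349 / 745.69987 = 0.51826949 horsepower ≈ 0.5183 horsepower (4 s.f.). Final answer: 0.5183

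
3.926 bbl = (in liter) 1 bbl = 0.15898729 m^3, so 3.926 bbl = 3.926 * 0.15898729 = 0.62418412 m^3. 1 liter = 0.001 m^3, so 0.62418412 m^3 = 0.62418412 / 0.001 = 624.18412 liter ≈ 624.2 liter (4 s.f.). Final answer: 624.2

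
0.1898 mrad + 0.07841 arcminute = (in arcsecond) 43.85. Check: 1 mrad = 0.001 rad, so 0.1898 mrad = 0.1898 * 0.001 = 0.0001898 rad. 1 arcminute = 0.00029088821 rad, so 0.07841 arcminute = 0.07841 * 0.00029088821 = 2.2808544e-05 rad. Sum: 0.0001898 + 2.2808544e-05 = 0.00021260854 rad. 1 arcsecond = 4.8481368e-06 rad, so 0.00021260854 rad = 0.00021260854 / 4.8481368e-06 = 43.85366 arcsecond ≈ 43.85 arcsecond (4 s.f.).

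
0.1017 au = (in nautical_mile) 1 au = 1.4959787e+11 m, so 0.1017 au = 0.1017 * 1.4959787e+11 = 1.5214103e+10 m. 1 nautical_mile = 1852 m, so 1.5214103e+10 m = 1.5214103e+10 / 1852 = 8214958.7 nautical_mile ≈ 8.215e+06 nautical_mile (4 s.f.). Final answer: 8.215e+06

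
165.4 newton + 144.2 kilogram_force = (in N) 165.4 newton = 165.4 N. 1 kilogram_force = 9.80665 N, so 144.2 kilogram_force = 144.2 * 9.80665 = 1414.1189 N. Sum: 165.4 + 1414.1189 = 1579.5189 N. Result: 1579.5189 N ≈ 1580 N (4 s.f.). Final answer: 1580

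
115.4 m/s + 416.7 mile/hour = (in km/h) 115.4 m/s is already in m/s. 1 mile/hour = 0.44704 m/s, so 416.7 mile/hour = 416.7 * 0.44704 = 186.28157 m/s. Sum: 115.4 + 186.28157 = 301.68157 m/s. 1 km/h = 0.27777778 m/s, so 301.68157 m/s = 301.68157 / 0.27777778 = 1086.0536 km/h ≈ 1086 km/h (4 s.f.). Final answer: 1086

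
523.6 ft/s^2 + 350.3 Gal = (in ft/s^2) 535.1. Check: 1 ft/s^2 = 0.3048 m/s^2, so 523.6 ft/s^2 = 523.6 * 0.3048 = 159.59328 m/s^2. 1 Gal = 0.01 m/s^2, so 350.3 Gal = 350.3 * 0.01 = 3.503 m/s^2. Sum: 159.59328 + 3.503 = 163.09628 m/s^2. 1 ft/s^2 = 0.3048 m/s^2, so 163.09628 m/s^2 = 163.09628 / 0.3048 = 535.09278 ft/s^2 ≈ 535.1 ft/s^2 (4 s.f.).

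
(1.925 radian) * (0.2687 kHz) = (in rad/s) 517.2. Check: 1.925 radian = 1.925 rad. 1 kHz = 1000 Hz, so 0.2687 kHz = 0.2687 * 1000 = 268.7 Hz. Combine: 1.925 rad * 268.7 Hz = 517.2475 rad/s. Result: 517.2475 rad/s ≈ 517.2 rad/s (4 s.f.).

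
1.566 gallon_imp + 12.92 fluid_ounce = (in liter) 7.501. Check: 1 gallon_imp = 0.00454609 m^3, so 1.566 gallon_imp = 1.566 * 0.00454609 = 0.0071191769 m^3. 1 fluid_ounce = 2.957353e-05 m^3, so 12.92 fluid_ounce = 12.92 * 2.957353e-05 = 0.00038209 m^3. Sum: 0.0071191769 + 0.00038209 = 0.0075012669 m^3. 1 liter = 0.001 m^3, so 0.0075012669 m^3 = 0.0075012669 / 0.001 = 7.5012669 liter ≈ 7.501 liter (4 s.f.).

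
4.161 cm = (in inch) 1.638. Check: 1 cm = 0.01 m, so 4.161 cm = 4.161 * 0.01 = 0.04161 m. 1 inch = 0.0254 m, so 0.04161 m = 0.04161 / 0.0254 = 1.638189 inch ≈ 1.638 inch (4 s.f.).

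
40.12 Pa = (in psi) 1 psi = 6894.7573 Pa, so 40.12 Pa = 40.12 / 6894.7573 = 0.005818914 psi ≈ 0.005819 psi (4 s.f.). Final answer: 0.005819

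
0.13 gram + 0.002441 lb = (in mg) 1237. Check: 1 gram = 0.001 kg, so 0.13 gram = 0.13 * 0.001 = 0.00013 kg. 1 lb = 0.45359237 kg, so 0.002441 lb = 0.002441 * 0.45359237 = 0.001107219 kg. Sum: 0.00013 + 0.001107219 = 0.001237219 kg. 1 mg = 1e-06 kg, so 0.001237219 kg = 0.001237219 / 1e-06 = 1237.219 mg ≈ 1237 mg (4 s.f.).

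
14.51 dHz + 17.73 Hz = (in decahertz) 1.918. Check: 1 dHz = 0.1 Hz, so 14.51 dHz = 14.51 * 0.1 = 1.451 Hz. 17.73 Hz is already in Hz. Sum: 1.451 + 17.73 = 19.181 Hz. 1 decahertz = 10 Hz, so 19.181 Hz = 19.181 / 10 = 1.9181 decahertz ≈ 1.918 decahertz (4 s.f.).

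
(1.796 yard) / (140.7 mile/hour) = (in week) 4.317e-08. Check: 1 yard = 0.9144 m, so 1.796 yard = 1.796 * 0.9144 = 1.6422624 m. 1 mile/hour = 0.44704 m/s, so 140.7 mile/hour = 140.7 * 0.44704 = 62.898528 m/s. Combine: 1.6422624 m / 62.898528 m/s = 0.026109711 s. 1 week = 604800 s, so 0.026109711 s = 0.026109711 / 604800 = 4.3170819e-08 week ≈ 4.317e-08 week (4 s.f.).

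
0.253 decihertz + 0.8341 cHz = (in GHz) 3.364e-11. Check: 1 decihertz = 0.1 Hz, so 0.253 decihertz = 0.253 * 0.1 = 0.0253 Hz. 1 cHz = 0.01 Hz, so 0.8341 cHz = 0.8341 * 0.01 = 0.008341 Hz. Sum: 0.0253 + 0.008341 = 0.033641 Hz. 1 GHz = 1e+09 Hz, so 0.033641 Hz = 0.033641 / 1e+09 = 3.3641e-11 GHz ≈ 3.364e-11 GHz (4 s.f.).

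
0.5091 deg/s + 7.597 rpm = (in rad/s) 0.8044. Check: 1 deg/s = 0.017453293 rad/s, so 0.5091 deg/s = 0.5091 * 0.017453293 = 0.0088854712 rad/s. 1 rpm = 0.10471976 rad/s, so 7.597 rpm = 7.597 * 0.10471976 = 0.79555598 rad/s. Sum: 0.0088854712 + 0.79555598 = 0.80444145 rad/s. Result: 0.80444145 rad/s ≈ 0.8044 rad/s (4 s.f.).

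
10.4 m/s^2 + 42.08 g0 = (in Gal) 10.4 m/s^2 is already in m/s^2. 1 g0 = 9.80665 m/s^2, so 42.08 g0 = 42.08 * 9.80665 = 412.66383 m/s^2. Sum: 10.4 + 412.66383 = 423.06383 m/s^2. 1 Gal = 0.01 m/s^2, so 423.06383 m/s^2 = 423.06383 / 0.01 = 42306.383 Gal ≈ 4.231e+04 Gal (4 s.f.). Final answer: 4.231e+04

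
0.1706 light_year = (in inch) 6.354e+16. Check: 1 light_year = 9.4607305e+15 m, so 0.1706 light_year = 0.1706 * 9.4607305e+15 = 1.6140006e+15 m. 1 inch = 0.0254 m, so 1.6140006e+15 m = 1.6140006e+15 / 0.0254 = 6.3543331e+16 inch ≈ 6.354e+16 inch (4 s.f.).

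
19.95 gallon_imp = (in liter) 1 gallon_imp = 0.00454609 m^3, so 19.95 gallon_imp = 19.95 * 0.00454609 = 0.090694495 m^3. 1 liter = 0.001 m^3, so 0.090694495 m^3 = 0.090694495 / 0.001 = 90.694496 liter ≈ 90.69 liter (4 s.f.). Final answer: 90.69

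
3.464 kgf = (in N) 1 kgf = 9.80665 N, so 3.464 kgf = 3.464 * 9.80665 = 33.970236 N. Result: 33.970236 N ≈ 33.97 N (4 s.f.). Final answer: 33.97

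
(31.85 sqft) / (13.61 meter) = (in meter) 1 sqft = 0.09290304 m^2, so 31.85 sqft = 31.85 * 0.09290304 = 2.9589618 m^2. 13.61 meter = 13.61 m. Combine: 2.9589618 m^2 / 13.61 m = 0.21741086 m. 0.21741086 m = 0.21741086 meter ≈ 0.2174 meter (4 s.f.). Final answer: 0.2174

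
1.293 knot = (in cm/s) 66.52. Check: 1 knot = 0.51444444 m/s, so 1.293 knot = 1.293 * 0.51444444 = 0.66517667 m/s. 1 cm/s = 0.01 m/s, so 0.66517667 m/s = 0.66517667 / 0.01 = 66.517667 cm/s ≈ 66.52 cm/s (4 s.f.).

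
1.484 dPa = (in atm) 1.465e-06. Check: 1 dPa = 0.1 Pa, so 1.484 dPa = 1.484 * 0.1 = 0.1484 Pa. 1 atm = 101325 Pa, so 0.1484 Pa = 0.1484 / 101325 = 1.4645941e-06 atm ≈ 1.465e-06 atm (4 s.f.).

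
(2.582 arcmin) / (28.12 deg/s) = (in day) 1.771e-08. Check: 1 arcmin = 0.00029088821 rad, so 2.582 arcmin = 2.582 * 0.00029088821 = 0.00075107335 rad. 1 deg/s = 0.017453293 rad/s, so 28.12 deg/s = 28.12 * 0.017453293 = 0.49078659 rad/s. Combine: 0.00075107335 rad / 0.49078659 rad/s = 0.0015303461 s. 1 day = 86400 s, so 0.0015303461 s = 0.0015303461 / 86400 = 1.771234e-08 day ≈ 1.771e-08 day (4 s.f.).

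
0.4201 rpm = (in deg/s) 1 rpm = 0.10471976 rad/s, so 0.4201 rpm = 0.4201 * 0.10471976 = 0.043992769 rad/s. 1 deg/s = 0.017453293 rad/s, so 0.043992769 rad/s = 0.043992769 / 0.017453293 = 2.5206 deg/s ≈ 2.521 deg/s (4 s.f.). Final answer: 2.521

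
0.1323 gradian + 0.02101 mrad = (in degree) 1 gradian = 0.015707963 rad, so 0.1323 gradian = 0.1323 * 0.015707963 = 0.0020781635 rad. 1 mrad = 0.001 rad, so 0.02101 mrad = 0.02101 * 0.001 = 2.101e-05 rad. Sum: 0.0020781635 + 2.101e-05 = 0.0020991735 rad. 1 degree = 0.017453293 rad, so 0.0020991735 rad = 0.0020991735 / 0.017453293 = 0.12027378 degree ≈ 0.1203 degree (4 s.f.). Final answer: 0.1203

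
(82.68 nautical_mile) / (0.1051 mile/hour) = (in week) 1 nautical_mile = 1852 m, so 82.68 nautical_mile = 82.68 * 1852 = 153123.36 m. 1 mile/hour = 0.44704 m/s, so 0.1051 mile/hour = 0.1051 * 0.44704 = 0.046983904 m/s. Combine: 153123.36 m / 0.046983904 m/s = 3259060 s. 1 week = 604800 s, so 3259060 s = 3259060 / 604800 = 5.3886573 week ≈ 5.389 week (4 s.f.). Final answer: 5.389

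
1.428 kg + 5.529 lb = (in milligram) 3.936e+06. Check: 1.428 kg is already in kg. 1 lb = 0.45359237 kg, so 5.529 lb = 5.529 * 0.45359237 = 2.5079122 kg. Sum: 1.428 + 2.5079122 = 3.9359122 kg. 1 milligram = 1e-06 kg, so 3.9359122 kg = 3.9359122 / 1e-06 = 3935912.2 milligram ≈ 3.936e+06 milligram (4 s.f.).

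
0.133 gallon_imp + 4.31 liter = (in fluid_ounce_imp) 173. Check: 1 gallon_imp = 0.00454609 m^3, so 0.133 gallon_imp = 0.133 * 0.00454609 = 0.00060462997 m^3. 1 liter = 0.001 m^3, so 4.31 liter = 4.31 * 0.001 = 0.00431 m^3. Sum: 0.00060462997 + 0.00431 = 0.00491463 m^3. 1 fluid_ounce_imp = 2.8413063e-05 m^3, so 0.00491463 m^3 = 0.00491463 / 2.8413063e-05 = 172.97079 fluid_ounce_imp ≈ 173 fluid_ounce_imp (4 s.f.).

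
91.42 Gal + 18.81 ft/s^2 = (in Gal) 1 Gal = 0.01 m/s^2, so 91.42 Gal = 91.42 * 0.01 = 0.9142 m/s^2. 1 ft/s^2 = 0.3048 m/s^2, so 18.81 ft/s^2 = 18.81 * 0.3048 = 5.733288 m/s^2. Sum: 0.9142 + 5.733288 = 6.647488 m/s^2. 1 Gal = 0.01 m/s^2, so 6.647488 m/s^2 = 6.647488 / 0.01 = 664.7488 Gal ≈ 664.7 Gal (4 s.f.). Final answer: 664.7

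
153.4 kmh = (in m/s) 42.61. Check: 1 kmh = 0.27777778 m/s, so 153.4 kmh = 153.4 * 0.27777778 = 42.611111 m/s. Result: 42.611111 m/s ≈ 42.61 m/s (4 s.f.).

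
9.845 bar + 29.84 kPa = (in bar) 10.14. Check: 1 bar = 100000 Pa, so 9.845 bar = 9.845 * 100000 = 984500 Pa. 1 kPa = 1000 Pa, so 29.84 kPa = 29.84 * 1000 = 29840 Pa. Sum: 984500 + 29840 = 1014340 Pa. 1 bar = 100000 Pa, so 1014340 Pa = 1014340 / 100000 = 10.1434 bar ≈ 10.14 bar (4 s.f.).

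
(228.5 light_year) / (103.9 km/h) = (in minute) 1 light_year = 9.4607305e+15 m, so 228.5 light_year = 228.5 * 9.4607305e+15 = 2.1617769e+18 m. 1 km/h = 0.27777778 m/s, so 103.9 km/h = 103.9 * 0.27777778 = 28.861111 m/s. Combine: 2.1617769e+18 m / 28.861111 m/s = 7.4902761e+16 s. 1 minute = 60 s, so 7.4902761e+16 s = 7.4902761e+16 / 60 = 1.2483794e+15 minute ≈ 1.248e+15 minute (4 s.f.). Final answer: 1.248e+15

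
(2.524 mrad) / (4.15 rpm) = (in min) 1 mrad = 0.001 rad, so 2.524 mrad = 2.524 * 0.001 = 0.002524 rad. 1 rpm = 0.10471976 rad/s, so 4.15 rpm = 4.15 * 0.10471976 = 0.43458698 rad/s. Combine: 0.002524 rad / 0.43458698 rad/s = 0.0058078132 s. 1 min = 60 s, so 0.0058078132 s = 0.0058078132 / 60 = 9.6796886e-05 min ≈ 9.68e-05 min (4 s.f.). Final answer: 9.68e-05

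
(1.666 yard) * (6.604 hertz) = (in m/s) 1 yard = 0.9144 m, so 1.666 yard = 1.666 * 0.9144 = 1.5233904 m. 6.604 hertz = 6.604 Hz. Combine: 1.5233904 m * 6.604 Hz = 10.06047 m/s. Result: 10.06047 m/s ≈ 10.06 m/s (4 s.f.). Final answer: 10.06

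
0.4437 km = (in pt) 1.258e+06. Check: 1 km = 1000 m, so 0.4437 km = 0.4437 * 1000 = 443.7 m. 1 pt = 0.00035277778 m, so 443.7 m = 443.7 / 0.00035277778 = 1257732.3 pt ≈ 1.258e+06 pt (4 s.f.).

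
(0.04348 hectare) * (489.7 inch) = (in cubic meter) 1 hectare = 10000 m^2, so 0.04348 hectare = 0.04348 * 10000 = 434.8 m^2. 1 inch = 0.0254 m, so 489.7 inch = 489.7 * 0.0254 = 12.43838 m. Combine: 434.8 m^2 * 12.43838 m = 5408.2076 m^3. 5408.2076 m^3 = 5408.2076 cubic meter ≈ 5408 cubic meter (4 s.f.). Final answer: 5408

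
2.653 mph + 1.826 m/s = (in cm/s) 301.2. Check: 1 mph = 0.44704 m/s, so 2.653 mph = 2.653 * 0.44704 = 1.1859971 m/s. 1.826 m/s is already in m/s. Sum: 1.1859971 + 1.826 = 3.0119971 m/s. 1 cm/s = 0.01 m/s, so 3.0119971 m/s = 3.0119971 / 0.01 = 301.19971 cm/s ≈ 301.2 cm/s (4 s.f.).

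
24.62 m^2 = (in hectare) 1 hectare = 10000 m^2, so 24.62 m^2 = 24.62 / 10000 = 0.002462 hectare. Final answer: 0.002462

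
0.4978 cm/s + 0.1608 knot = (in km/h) 0.3157. Check: 1 cm/s = 0.01 m/s, so 0.4978 cm/s = 0.4978 * 0.01 = 0.004978 m/s. 1 knot = 0.51444444 m/s, so 0.1608 knot = 0.1608 * 0.51444444 = 0.082722667 m/s. Sum: 0.004978 + 0.082722667 = 0.087700667 m/s. 1 km/h = 0.27777778 m/s, so 0.087700667 m/s = 0.087700667 / 0.27777778 = 0.3157224 km/h ≈ 0.3157 km/h (4 s.f.).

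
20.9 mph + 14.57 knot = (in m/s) 16.84. Check: 1 mph = 0.44704 m/s, so 20.9 mph = 20.9 * 0.44704 = 9.343136 m/s. 1 knot = 0.51444444 m/s, so 14.57 knot = 14.57 * 0.51444444 = 7.4954556 m/s. Sum: 9.343136 + 7.4954556 = 16.838592 m/s. Result: 16.838592 m/s ≈ 16.84 m/s (4 s.f.).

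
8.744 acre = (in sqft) 1 acre = 4046.8564 m^2, so 8.744 acre = 8.744 * 4046.8564 = 35385.713 m^2. 1 sqft = 0.09290304 m^2, so 35385.713 m^2 = 35385.713 / 0.09290304 = 380888.64 sqft ≈ 3.809e+05 sqft (4 s.f.). Final answer: 3.809e+05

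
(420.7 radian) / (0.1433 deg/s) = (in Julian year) 420.7 radian = 420.7 rad. 1 deg/s = 0.017453293 rad/s, so 0.1433 deg/s = 0.1433 * 0.017453293 = 0.0025010568 rad/s. Combine: 420.7 rad / 0.0025010568 rad/s = 168208.89 s. 1 Julian year = 31557600 s, so 168208.89 s = 168208.89 / 31557600 = 0.0053302182 Julian year ≈ 0.00533 Julian year (4 s.f.). Final answer: 0.00533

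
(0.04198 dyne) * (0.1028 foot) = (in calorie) 1 dyne = 1e-05 N, so 0.04198 dyne = 0.04198 * 1e-05 = 4.198e-07 N. 1 foot = 0.3048 m, so 0.1028 foot = 0.1028 * 0.3048 = 0.03133344 m. Combine: 4.198e-07 N * 0.03133344 m = 1.3153778e-08 J. 1 calorie = 4.184 J, so 1.3153778e-08 J = 1.3153778e-08 / 4.184 = 3.1438284e-09 calorie ≈ 3.144e-09 calorie (4 s.f.). Final answer: 3.144e-09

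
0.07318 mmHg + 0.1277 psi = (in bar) 1 mmHg = 133.32237 Pa, so 0.07318 mmHg = 0.07318 * 133.32237 = 9.7565309 Pa. 1 psi = 6894.7573 Pa, so 0.1277 psi = 0.1277 * 6894.7573 = 880.46051 Pa. Sum: 9.7565309 + 880.46051 = 890.21704 Pa. 1 bar = 100000 Pa, so 890.21704 Pa = 890.21704 / 100000 = 0.0089021704 bar ≈ 0.008902 bar (4 s.f.). Final answer: 0.008902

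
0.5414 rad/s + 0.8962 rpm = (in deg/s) 0.5414 rad/s is already in rad/s. 1 rpm = 0.10471976 rad/s, so 0.8962 rpm = 0.8962 * 0.10471976 = 0.093849845 rad/s. Sum: 0.5414 + 0.093849845 = 0.63524984 rad/s. 1 deg/s = 0.017453293 rad/s, so 0.63524984 rad/s = 0.63524984 / 0.017453293 = 36.397135 deg/s ≈ 36.4 deg/s (4 s.f.). Final answer: 36.4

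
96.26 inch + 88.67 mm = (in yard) 1 inch = 0.0254 m, so 96.26 inch = 96.26 * 0.0254 = 2.445004 m. 1 mm = 0.001 m, so 88.67 mm = 88.67 * 0.001 = 0.08867 m. Sum: 2.445004 + 0.08867 = 2.533674 m. 1 yard = 0.9144 m, so 2.533674 m = 2.533674 / 0.9144 = 2.7708596 yard ≈ 2.771 yard (4 s.f.). Final answer: 2.771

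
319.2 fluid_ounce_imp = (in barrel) 1 fluid_ounce_imp = 2.8413063e-05 m^3, so 319.2 fluid_ounce_imp = 319.2 * 2.8413063e-05 = 0.0090694496 m^3. 1 barrel = 0.15898729 m^3, so 0.0090694496 m^3 = 0.0090694496 / 0.15898729 = 0.057045121 barrel ≈ 0.05705 barrel (4 s.f.). Final answer: 0.05705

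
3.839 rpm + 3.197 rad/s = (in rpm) 1 rpm = 0.10471976 rad/s, so 3.839 rpm = 3.839 * 0.10471976 = 0.40201914 rad/s. 3.197 rad/s is already in rad/s. Sum: 0.40201914 + 3.197 = 3.5990191 rad/s. 1 rpm = 0.10471976 rad/s, so 3.5990191 rad/s = 3.5990191 / 0.10471976 = 34.368101 rpm ≈ 34.37 rpm (4 s.f.). Final answer: 34.37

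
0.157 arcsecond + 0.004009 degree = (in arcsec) 14.59. Check: 1 arcsecond = 4.8481368e-06 rad, so 0.157 arcsecond = 0.157 * 4.8481368e-06 = 7.6115748e-07 rad. 1 degree = 0.017453293 rad, so 0.004009 degree = 0.004009 * 0.017453293 = 6.997025e-05 rad. Sum: 7.6115748e-07 + 6.997025e-05 = 7.0731407e-05 rad. 1 arcsec = 4.8481368e-06 rad, so 7.0731407e-05 rad = 7.0731407e-05 / 4.8481368e-06 = 14.5894 arcsec ≈ 14.59 arcsec (4 s.f.).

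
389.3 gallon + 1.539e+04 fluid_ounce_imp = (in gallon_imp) 420.3. Check: 1 gallon = 0.0037854118 m^3, so 389.3 gallon = 389.3 * 0.0037854118 = 1.4736608 m^3. 1 fluid_ounce_imp = 2.8413063e-05 m^3, so 1.539e+04 fluid_ounce_imp = 1.539e+04 * 2.8413063e-05 = 0.43727703 m^3. Sum: 1.4736608 + 0.43727703 = 1.9109378 m^3. 1 gallon_imp = 0.00454609 m^3, so 1.9109378 m^3 = 1.9109378 / 0.00454609 = 420.34756 gallon_imp ≈ 420.3 gallon_imp (4 s.f.).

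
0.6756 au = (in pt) 1 au = 1.4959787e+11 m, so 0.6756 au = 0.6756 * 1.4959787e+11 = 1.0106832e+11 m. 1 pt = 0.00035277778 m, so 1.0106832e+11 m = 1.0106832e+11 / 0.00035277778 = 2.8649288e+14 pt ≈ 2.865e+14 pt (4 s.f.). Final answer: 2.865e+14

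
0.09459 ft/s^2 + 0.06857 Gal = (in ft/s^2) 1 ft/s^2 = 0.3048 m/s^2, so 0.09459 ft/s^2 = 0.09459 * 0.3048 = 0.028831032 m/s^2. 1 Gal = 0.01 m/s^2, so 0.06857 Gal = 0.06857 * 0.01 = 0.0006857 m/s^2. Sum: 0.028831032 + 0.0006857 = 0.029516732 m/s^2. 1 ft/s^2 = 0.3048 m/s^2, so 0.029516732 m/s^2 = 0.029516732 / 0.3048 = 0.096839672 ft/s^2 ≈ 0.09684 ft/s^2 (4 s.f.). Final answer: 0.09684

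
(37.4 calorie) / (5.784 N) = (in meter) 1 calorie = 4.184 J, so 37.4 calorie = 37.4 * 4.184 = 156.4816 J. 5.784 N is already in N. Combine: 156.4816 J / 5.784 N = 27.054219 m. 27.054219 m = 27.054219 meter ≈ 27.05 meter (4 s.f.). Final answer: 27.05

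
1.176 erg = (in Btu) 1.115e-10. Check: 1 erg = 1e-07 J, so 1.176 erg = 1.176 * 1e-07 = 1.176e-07 J. 1 Btu = 1055.0559 J, so 1.176e-07 J = 1.176e-07 / 1055.0559 = 1.1146329e-10 Btu ≈ 1.115e-10 Btu (4 s.f.).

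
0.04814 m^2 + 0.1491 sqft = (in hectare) 6.199e-06. Check: 0.04814 m^2 is already in m^2. 1 sqft = 0.09290304 m^2, so 0.1491 sqft = 0.1491 * 0.09290304 = 0.013851843 m^2. Sum: 0.04814 + 0.013851843 = 0.061991843 m^2. 1 hectare = 10000 m^2, so 0.061991843 m^2 = 0.061991843 / 10000 = 6.1991843e-06 hectare ≈ 6.199e-06 hectare (4 s.f.).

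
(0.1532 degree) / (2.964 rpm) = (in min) 1 degree = 0.017453293 rad, so 0.1532 degree = 0.1532 * 0.017453293 = 0.0026738444 rad. 1 rpm = 0.10471976 rad/s, so 2.964 rpm = 2.964 * 0.10471976 = 0.31038935 rad/s. Combine: 0.0026738444 rad / 0.31038935 rad/s = 0.0086144849 s. 1 min = 60 s, so 0.0086144849 s = 0.0086144849 / 60 = 0.00014357475 min ≈ 0.0001436 min (4 s.f.). Final answer: 0.0001436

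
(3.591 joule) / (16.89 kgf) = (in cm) 2.168. Check: 3.591 joule = 3.591 J. 1 kgf = 9.80665 N, so 16.89 kgf = 16.89 * 9.80665 = 165.63432 N. Combine: 3.591 J / 165.63432 N = 0.02168029 m. 1 cm = 0.01 m, so 0.02168029 m = 0.02168029 / 0.01 = 2.168029 cm ≈ 2.168 cm (4 s.f.).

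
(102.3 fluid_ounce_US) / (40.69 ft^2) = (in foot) 1 fluid_ounce_US = 2.957353e-05 m^3, so 102.3 fluid_ounce_US = 102.3 * 2.957353e-05 = 0.0030253721 m^3. 1 ft^2 = 0.09290304 m^2, so 40.69 ft^2 = 40.69 * 0.09290304 = 3.7802247 m^2. Combine: 0.0030253721 m^3 / 3.7802247 m^2 = 0.00080031541 m. 1 foot = 0.3048 m, so 0.00080031541 m = 0.00080031541 / 0.3048 = 0.0026257067 foot ≈ 0.002626 foot (4 s.f.). Final answer: 0.002626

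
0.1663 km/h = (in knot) 0.08979. Check: 1 km/h = 0.27777778 m/s, so 0.1663 km/h = 0.1663 * 0.27777778 = 0.046194444 m/s. 1 knot = 0.51444444 m/s, so 0.046194444 m/s = 0.046194444 / 0.51444444 = 0.089794816 knot ≈ 0.08979 knot (4 s.f.).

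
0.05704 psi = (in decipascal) 1 psi = 6894.7573 Pa, so 0.05704 psi = 0.05704 * 6894.7573 = 393.27696 Pa. 1 decipascal = 0.1 Pa, so 393.27696 Pa = 393.27696 / 0.1 = 3932.7696 decipascal ≈ 3933 decipascal (4 s.f.). Final answer: 3933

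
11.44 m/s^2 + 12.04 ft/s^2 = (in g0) 1.541. Check: 11.44 m/s^2 is already in m/s^2. 1 ft/s^2 = 0.3048 m/s^2, so 12.04 ft/s^2 = 12.04 * 0.3048 = 3.669792 m/s^2. Sum: 11.44 + 3.669792 = 15.109792 m/s^2. 1 g0 = 9.80665 m/s^2, so 15.109792 m/s^2 = 15.109792 / 9.80665 = 1.54077 g0 ≈ 1.541 g0 (4 s.f.).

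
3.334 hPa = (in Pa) 333.4. Check: 1 hPa = 100 Pa, so 3.334 hPa = 3.334 * 100 = 333.4 Pa. Result: 333.4 Pa.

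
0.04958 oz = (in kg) 1 oz = 0.028349523 kg, so 0.04958 oz = 0.04958 * 0.028349523 = 0.0014055694 kg. Result: 0.0014055694 kg ≈ 0.001406 kg (4 s.f.). Final answer: 0.001406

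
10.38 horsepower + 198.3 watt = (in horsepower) 10.65. Check: 1 horsepower = 745.69987 W, so 10.38 horsepower = 10.38 * 745.69987 = 7740.3647 W. 198.3 watt = 198.3 W. Sum: 7740.3647 + 198.3 = 7938.6647 W. 1 horsepower = 745.69987 W, so 7938.6647 W = 7938.6647 / 745.69987 = 10.645925 horsepower ≈ 10.65 horsepower (4 s.f.).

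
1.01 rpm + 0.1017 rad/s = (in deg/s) 11.89. Check: 1 rpm = 0.10471976 rad/s, so 1.01 rpm = 1.01 * 0.10471976 = 0.10576695 rad/s. 0.1017 rad/s is already in rad/s. Sum: 0.10576695 + 0.1017 = 0.20746695 rad/s. 1 deg/s = 0.017453293 rad/s, so 0.20746695 rad/s = 0.20746695 / 0.017453293 = 11.886981 deg/s ≈ 11.89 deg/s (4 s.f.).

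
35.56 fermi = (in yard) 3.889e-14. Check: 1 fermi = 1e-15 m, so 35.56 fermi = 35.56 * 1e-15 = 3.556e-14 m. 1 yard = 0.9144 m, so 3.556e-14 m = 3.556e-14 / 0.9144 = 3.8888889e-14 yard ≈ 3.889e-14 yard (4 s.f.).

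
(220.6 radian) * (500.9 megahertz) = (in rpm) 220.6 radian = 220.6 rad. 1 megahertz = 1000000 Hz, so 500.9 megahertz = 500.9 * 1000000 = 5.009e+08 Hz. Combine: 220.6 rad * 5.009e+08 Hz = 1.1049854e+11 rad/s. 1 rpm = 0.10471976 rad/s, so 1.1049854e+11 rad/s = 1.1049854e+11 / 0.10471976 = 1.0551833e+12 rpm ≈ 1.055e+12 rpm (4 s.f.). Final answer: 1.055e+12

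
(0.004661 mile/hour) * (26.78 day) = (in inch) 1.898e+05. Check: 1 mile/hour = 0.44704 m/s, so 0.004661 mile/hour = 0.004661 * 0.44704 = 0.0020836534 m/s. 1 day = 86400 s, so 26.78 day = 26.78 * 86400 = 2313792 s. Combine: 0.0020836534 m/s * 2313792 s = 4821.1407 m. 1 inch = 0.0254 m, so 4821.1407 m = 4821.1407 / 0.0254 = 189808.69 inch ≈ 1.898e+05 inch (4 s.f.).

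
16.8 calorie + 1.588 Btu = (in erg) 1.746e+10. Check: 1 calorie = 4.184 J, so 16.8 calorie = 16.8 * 4.184 = 70.2912 J. 1 Btu = 1055.0559 J, so 1.588 Btu = 1.588 * 1055.0559 = 1675.4287 J. Sum: 70.2912 + 1675.4287 = 1745.7199 J. 1 erg = 1e-07 J, so 1745.7199 J = 1745.7199 / 1e-07 = 1.7457199e+10 erg ≈ 1.746e+10 erg (4 s.f.).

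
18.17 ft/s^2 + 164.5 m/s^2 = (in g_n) 17.34. Check: 1 ft/s^2 = 0.3048 m/s^2, so 18.17 ft/s^2 = 18.17 * 0.3048 = 5.538216 m/s^2. 164.5 m/s^2 is already in m/s^2. Sum: 5.538216 + 164.5 = 170.03822 m/s^2. 1 g_n = 9.80665 m/s^2, so 170.03822 m/s^2 = 170.03822 / 9.80665 = 17.339073 g_n ≈ 17.34 g_n (4 s.f.).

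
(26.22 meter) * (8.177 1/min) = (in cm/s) 357.3. Check: 26.22 meter = 26.22 m. 1 1/min = 0.016666667 Hz, so 8.177 1/min = 8.177 * 0.016666667 = 0.13628333 Hz. Combine: 26.22 m * 0.13628333 Hz = 3.573349 m/s. 1 cm/s = 0.01 m/s, so 3.573349 m/s = 3.573349 / 0.01 = 357.3349 cm/s ≈ 357.3 cm/s (4 s.f.).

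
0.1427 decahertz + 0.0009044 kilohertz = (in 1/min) 139.9. Check: 1 decahertz = 10 Hz, so 0.1427 decahertz = 0.1427 * 10 = 1.427 Hz. 1 kilohertz = 1000 Hz, so 0.0009044 kilohertz = 0.0009044 * 1000 = 0.9044 Hz. Sum: 1.427 + 0.9044 = 2.3314 Hz. 1 1/min = 0.016666667 Hz, so 2.3314 Hz = 2.3314 / 0.016666667 = 139.884 1/min ≈ 139.9 1/min (4 s.f.).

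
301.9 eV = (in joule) 1 eV = 1.6021766e-19 J, so 301.9 eV = 301.9 * 1.6021766e-19 = 4.8369713e-17 J. 4.8369713e-17 J = 4.8369713e-17 joule ≈ 4.837e-17 joule (4 s.f.). Final answer: 4.837e-17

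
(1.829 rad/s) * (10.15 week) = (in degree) 1.829 rad/s is already in rad/s. 1 week = 604800 s, so 10.15 week = 10.15 * 604800 = 6138720 s. Combine: 1.829 rad/s * 6138720 s = 11227719 rad. 1 degree = 0.017453293 rad, so 11227719 rad = 11227719 / 0.017453293 = 6.4330091e+08 degree ≈ 6.433e+08 degree (4 s.f.). Final answer: 6.433e+08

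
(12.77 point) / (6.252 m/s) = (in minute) 1.201e-05. Check: 1 point = 0.00035277778 m, so 12.77 point = 12.77 * 0.00035277778 = 0.0045049722 m. 6.252 m/s is already in m/s. Combine: 0.0045049722 m / 6.252 m/s = 0.00072056497 s. 1 minute = 60 s, so 0.00072056497 s = 0.00072056497 / 60 = 1.2009416e-05 minute ≈ 1.201e-05 minute (4 s.f.).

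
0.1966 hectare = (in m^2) 1966. Check: 1 hectare = 10000 m^2, so 0.1966 hectare = 0.1966 * 10000 = 1966 m^2. Result: 1966 m^2.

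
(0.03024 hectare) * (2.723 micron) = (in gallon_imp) 0.1811. Check: 1 hectare = 10000 m^2, so 0.03024 hectare = 0.03024 * 10000 = 302.4 m^2. 1 micron = 1e-06 m, so 2.723 micron = 2.723 * 1e-06 = 2.723e-06 m. Combine: 302.4 m^2 * 2.723e-06 m = 0.0008234352 m^3. 1 gallon_imp = 0.00454609 m^3, so 0.0008234352 m^3 = 0.0008234352 / 0.00454609 = 0.18113042 gallon_imp ≈ 0.1811 gallon_imp (4 s.f.).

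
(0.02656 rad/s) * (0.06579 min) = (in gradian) 0.02656 rad/s is already in rad/s. 1 min = 60 s, so 0.06579 min = 0.06579 * 60 = 3.9474 s. Combine: 0.02656 rad/s * 3.9474 s = 0.10484294 rad. 1 gradian = 0.015707963 rad, so 0.10484294 rad = 0.10484294 / 0.015707963 = 6.6745091 gradian ≈ 6.675 gradian (4 s.f.). Final answer: 6.675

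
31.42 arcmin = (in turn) 1 arcmin = 0.00029088821 rad, so 31.42 arcmin = 31.42 * 0.00029088821 = 0.0091397075 rad. 1 turn = 6.2831853 rad, so 0.0091397075 rad = 0.0091397075 / 6.2831853 = 0.0014546296 turn ≈ 0.001455 turn (4 s.f.). Final answer: 0.001455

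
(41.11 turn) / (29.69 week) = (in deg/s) 0.0008242. Check: 1 turn = 6.2831853 rad, so 41.11 turn = 41.11 * 6.2831853 = 258.30175 rad. 1 week = 604800 s, so 29.69 week = 29.69 * 604800 = 17956512 s. Combine: 258.30175 rad / 17956512 s = 1.4384851e-05 rad/s. 1 deg/s = 0.017453293 rad/s, so 1.4384851e-05 rad/s = 1.4384851e-05 / 0.017453293 = 0.00082419125 deg/s ≈ 0.0008242 deg/s (4 s.f.).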